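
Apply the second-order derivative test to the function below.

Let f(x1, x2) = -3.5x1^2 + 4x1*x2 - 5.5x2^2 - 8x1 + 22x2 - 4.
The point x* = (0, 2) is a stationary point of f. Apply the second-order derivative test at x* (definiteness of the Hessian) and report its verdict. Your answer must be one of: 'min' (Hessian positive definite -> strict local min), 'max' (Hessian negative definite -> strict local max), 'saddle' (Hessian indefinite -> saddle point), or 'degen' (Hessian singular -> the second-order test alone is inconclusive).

Compute the Hessian H = grad^2 f:
  H = [[-7, 4], [4, -11]]
Verify stationarity: grad f(x*) = H x* + g = (0, 0).
Eigenvalues of H: -13.4721, -4.5279.
Both eigenvalues < 0, so H is negative definite -> x* is a strict local max.

max


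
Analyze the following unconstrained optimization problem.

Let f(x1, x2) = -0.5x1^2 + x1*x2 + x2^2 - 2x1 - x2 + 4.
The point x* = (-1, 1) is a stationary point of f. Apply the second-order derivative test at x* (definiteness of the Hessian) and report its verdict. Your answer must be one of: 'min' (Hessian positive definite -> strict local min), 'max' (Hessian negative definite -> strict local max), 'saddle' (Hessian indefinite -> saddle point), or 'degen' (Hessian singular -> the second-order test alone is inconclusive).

Compute the Hessian H = grad^2 f:
  H = [[-1, 1], [1, 2]]
Verify stationarity: grad f(x*) = H x* + g = (0, 0).
Eigenvalues of H: -1.3028, 2.3028.
Eigenvalues have mixed signs, so H is indefinite -> x* is a saddle point.

saddle


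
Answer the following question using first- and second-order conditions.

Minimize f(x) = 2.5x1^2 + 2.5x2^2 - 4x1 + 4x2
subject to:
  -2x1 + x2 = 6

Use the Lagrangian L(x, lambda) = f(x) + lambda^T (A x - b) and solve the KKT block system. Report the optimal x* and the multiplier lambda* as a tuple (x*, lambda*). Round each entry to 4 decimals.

Form the Lagrangian:
  L(x, lambda) = (1/2) x^T Q x + c^T x + lambda^T (A x - b)
Stationarity (grad_x L = 0): Q x + c + A^T lambda = 0.
Primal feasibility: A x = b.

This gives the KKT block system:
  [ Q   A^T ] [ x     ]   [-c ]
  [ A    0  ] [ lambda ] = [ b ]

Solving the linear system:
  x*      = (-2.56, 0.88)
  lambda* = (-8.4)
  f(x*)   = 32.08

x* = (-2.56, 0.88), lambda* = (-8.4)


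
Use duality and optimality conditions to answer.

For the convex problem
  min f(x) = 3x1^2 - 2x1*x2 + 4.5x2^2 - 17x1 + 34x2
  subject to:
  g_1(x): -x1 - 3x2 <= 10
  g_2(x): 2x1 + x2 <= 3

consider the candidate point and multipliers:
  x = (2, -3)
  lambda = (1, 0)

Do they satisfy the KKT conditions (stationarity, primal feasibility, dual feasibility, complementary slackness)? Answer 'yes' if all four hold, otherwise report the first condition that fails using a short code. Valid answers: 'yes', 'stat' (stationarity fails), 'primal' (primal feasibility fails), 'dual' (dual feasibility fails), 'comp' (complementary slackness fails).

Gradient of f: grad f(x) = Q x + c = (1, 3)
Constraint values g_i(x) = a_i^T x - b_i:
  g_1((2, -3)) = -3
  g_2((2, -3)) = -2
Stationarity residual: grad f(x) + sum_i lambda_i a_i = (0, 0)
  -> stationarity OK
Primal feasibility (all g_i <= 0): OK
Dual feasibility (all lambda_i >= 0): OK
Complementary slackness (lambda_i * g_i(x) = 0 for all i): FAILS

Verdict: the first failing condition is complementary_slackness -> comp.

comp


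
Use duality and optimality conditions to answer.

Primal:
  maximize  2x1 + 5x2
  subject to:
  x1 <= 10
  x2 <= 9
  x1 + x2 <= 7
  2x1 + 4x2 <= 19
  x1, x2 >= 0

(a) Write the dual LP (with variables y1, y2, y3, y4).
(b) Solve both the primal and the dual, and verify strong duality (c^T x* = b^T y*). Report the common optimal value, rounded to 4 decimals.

The standard primal-dual pair for 'max c^T x s.t. A x <= b, x >= 0' is:
  Dual:  min b^T y  s.t.  A^T y >= c,  y >= 0.

So the dual LP is:
  minimize  10y1 + 9y2 + 7y3 + 19y4
  subject to:
    y1 + y3 + 2y4 >= 2
    y2 + y3 + 4y4 >= 5
    y1, y2, y3, y4 >= 0

Solving the primal: x* = (0, 4.75).
  primal value c^T x* = 23.75.
Solving the dual: y* = (0, 0, 0, 1.25).
  dual value b^T y* = 23.75.
Strong duality: c^T x* = b^T y*. Confirmed.

23.75


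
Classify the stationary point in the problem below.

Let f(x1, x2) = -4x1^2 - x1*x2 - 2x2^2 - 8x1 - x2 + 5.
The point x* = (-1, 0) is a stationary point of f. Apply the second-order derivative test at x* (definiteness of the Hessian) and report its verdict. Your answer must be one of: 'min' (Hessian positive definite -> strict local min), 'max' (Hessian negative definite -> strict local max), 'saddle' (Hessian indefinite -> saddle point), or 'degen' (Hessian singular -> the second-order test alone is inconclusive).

Compute the Hessian H = grad^2 f:
  H = [[-8, -1], [-1, -4]]
Verify stationarity: grad f(x*) = H x* + g = (0, 0).
Eigenvalues of H: -8.2361, -3.7639.
Both eigenvalues < 0, so H is negative definite -> x* is a strict local max.

max


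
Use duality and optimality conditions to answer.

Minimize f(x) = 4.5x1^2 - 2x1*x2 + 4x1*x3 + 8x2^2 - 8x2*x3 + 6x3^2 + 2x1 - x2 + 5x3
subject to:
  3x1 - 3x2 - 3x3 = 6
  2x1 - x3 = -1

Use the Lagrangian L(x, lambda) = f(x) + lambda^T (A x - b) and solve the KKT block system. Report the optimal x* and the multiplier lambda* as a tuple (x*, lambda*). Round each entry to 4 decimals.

Form the Lagrangian:
  L(x, lambda) = (1/2) x^T Q x + c^T x + lambda^T (A x - b)
Stationarity (grad_x L = 0): Q x + c + A^T lambda = 0.
Primal feasibility: A x = b.

This gives the KKT block system:
  [ Q   A^T ] [ x     ]   [-c ]
  [ A    0  ] [ lambda ] = [ b ]

Solving the linear system:
  x*      = (-1.208, -1.792, -1.416)
  lambda* = (-5.3093, 13.44)
  f(x*)   = 18.796

x* = (-1.208, -1.792, -1.416), lambda* = (-5.3093, 13.44)


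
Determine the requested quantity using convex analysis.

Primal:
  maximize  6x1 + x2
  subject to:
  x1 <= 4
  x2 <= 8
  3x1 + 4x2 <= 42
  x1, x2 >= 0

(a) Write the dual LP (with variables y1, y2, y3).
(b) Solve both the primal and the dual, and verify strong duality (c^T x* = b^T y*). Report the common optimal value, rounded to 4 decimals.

The standard primal-dual pair for 'max c^T x s.t. A x <= b, x >= 0' is:
  Dual:  min b^T y  s.t.  A^T y >= c,  y >= 0.

So the dual LP is:
  minimize  4y1 + 8y2 + 42y3
  subject to:
    y1 + 3y3 >= 6
    y2 + 4y3 >= 1
    y1, y2, y3 >= 0

Solving the primal: x* = (4, 7.5).
  primal value c^T x* = 31.5.
Solving the dual: y* = (5.25, 0, 0.25).
  dual value b^T y* = 31.5.
Strong duality: c^T x* = b^T y*. Confirmed.

31.5


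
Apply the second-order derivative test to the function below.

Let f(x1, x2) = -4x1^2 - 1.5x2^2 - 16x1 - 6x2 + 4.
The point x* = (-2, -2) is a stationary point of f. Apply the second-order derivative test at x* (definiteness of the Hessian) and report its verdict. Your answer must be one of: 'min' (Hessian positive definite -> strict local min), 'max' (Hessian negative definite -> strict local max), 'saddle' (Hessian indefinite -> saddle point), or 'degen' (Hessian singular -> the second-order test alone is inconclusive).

Compute the Hessian H = grad^2 f:
  H = [[-8, 0], [0, -3]]
Verify stationarity: grad f(x*) = H x* + g = (0, 0).
Eigenvalues of H: -8, -3.
Both eigenvalues < 0, so H is negative definite -> x* is a strict local max.

max


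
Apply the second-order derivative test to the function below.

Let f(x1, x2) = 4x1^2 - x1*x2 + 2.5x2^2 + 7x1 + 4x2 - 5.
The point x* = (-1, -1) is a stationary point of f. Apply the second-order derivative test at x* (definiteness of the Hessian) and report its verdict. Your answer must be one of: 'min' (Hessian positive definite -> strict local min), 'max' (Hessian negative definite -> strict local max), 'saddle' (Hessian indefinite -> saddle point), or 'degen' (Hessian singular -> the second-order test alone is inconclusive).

Compute the Hessian H = grad^2 f:
  H = [[8, -1], [-1, 5]]
Verify stationarity: grad f(x*) = H x* + g = (0, 0).
Eigenvalues of H: 4.6972, 8.3028.
Both eigenvalues > 0, so H is positive definite -> x* is a strict local min.

min


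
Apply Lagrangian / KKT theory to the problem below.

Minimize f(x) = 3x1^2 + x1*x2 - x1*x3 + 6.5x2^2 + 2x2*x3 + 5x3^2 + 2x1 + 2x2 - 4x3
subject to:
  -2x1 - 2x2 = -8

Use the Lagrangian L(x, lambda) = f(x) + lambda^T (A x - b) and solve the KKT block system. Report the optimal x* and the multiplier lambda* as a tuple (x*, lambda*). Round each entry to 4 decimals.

Form the Lagrangian:
  L(x, lambda) = (1/2) x^T Q x + c^T x + lambda^T (A x - b)
Stationarity (grad_x L = 0): Q x + c + A^T lambda = 0.
Primal feasibility: A x = b.

This gives the KKT block system:
  [ Q   A^T ] [ x     ]   [-c ]
  [ A    0  ] [ lambda ] = [ b ]

Solving the linear system:
  x*      = (2.9068, 1.0932, 0.472)
  lambda* = (10.0311)
  f(x*)   = 43.1801

x* = (2.9068, 1.0932, 0.472), lambda* = (10.0311)


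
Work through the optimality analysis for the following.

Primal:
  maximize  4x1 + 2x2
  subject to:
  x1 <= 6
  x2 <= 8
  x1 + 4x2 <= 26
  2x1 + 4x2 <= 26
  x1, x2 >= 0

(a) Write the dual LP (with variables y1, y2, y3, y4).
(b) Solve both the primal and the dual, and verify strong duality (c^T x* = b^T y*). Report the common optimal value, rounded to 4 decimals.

The standard primal-dual pair for 'max c^T x s.t. A x <= b, x >= 0' is:
  Dual:  min b^T y  s.t.  A^T y >= c,  y >= 0.

So the dual LP is:
  minimize  6y1 + 8y2 + 26y3 + 26y4
  subject to:
    y1 + y3 + 2y4 >= 4
    y2 + 4y3 + 4y4 >= 2
    y1, y2, y3, y4 >= 0

Solving the primal: x* = (6, 3.5).
  primal value c^T x* = 31.
Solving the dual: y* = (3, 0, 0, 0.5).
  dual value b^T y* = 31.
Strong duality: c^T x* = b^T y*. Confirmed.

31


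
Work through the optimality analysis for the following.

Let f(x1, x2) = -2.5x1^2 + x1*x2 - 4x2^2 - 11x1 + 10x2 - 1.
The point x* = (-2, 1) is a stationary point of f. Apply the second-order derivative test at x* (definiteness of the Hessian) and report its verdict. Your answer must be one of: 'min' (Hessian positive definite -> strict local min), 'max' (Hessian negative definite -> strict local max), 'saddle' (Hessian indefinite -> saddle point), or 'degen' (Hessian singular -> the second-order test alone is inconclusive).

Compute the Hessian H = grad^2 f:
  H = [[-5, 1], [1, -8]]
Verify stationarity: grad f(x*) = H x* + g = (0, 0).
Eigenvalues of H: -8.3028, -4.6972.
Both eigenvalues < 0, so H is negative definite -> x* is a strict local max.

max


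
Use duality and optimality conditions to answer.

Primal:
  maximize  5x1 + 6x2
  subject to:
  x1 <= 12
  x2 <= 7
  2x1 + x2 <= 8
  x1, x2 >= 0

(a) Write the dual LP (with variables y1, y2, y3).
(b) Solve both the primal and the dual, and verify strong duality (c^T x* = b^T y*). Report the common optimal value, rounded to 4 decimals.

The standard primal-dual pair for 'max c^T x s.t. A x <= b, x >= 0' is:
  Dual:  min b^T y  s.t.  A^T y >= c,  y >= 0.

So the dual LP is:
  minimize  12y1 + 7y2 + 8y3
  subject to:
    y1 + 2y3 >= 5
    y2 + y3 >= 6
    y1, y2, y3 >= 0

Solving the primal: x* = (0.5, 7).
  primal value c^T x* = 44.5.
Solving the dual: y* = (0, 3.5, 2.5).
  dual value b^T y* = 44.5.
Strong duality: c^T x* = b^T y*. Confirmed.

44.5


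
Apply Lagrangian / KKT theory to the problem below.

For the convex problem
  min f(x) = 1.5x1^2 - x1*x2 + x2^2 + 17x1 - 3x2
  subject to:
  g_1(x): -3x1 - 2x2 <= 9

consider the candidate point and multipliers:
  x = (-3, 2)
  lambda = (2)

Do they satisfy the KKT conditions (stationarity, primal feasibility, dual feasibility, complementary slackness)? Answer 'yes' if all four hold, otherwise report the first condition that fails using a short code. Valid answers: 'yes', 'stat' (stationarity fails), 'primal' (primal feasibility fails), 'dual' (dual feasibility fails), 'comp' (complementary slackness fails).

Gradient of f: grad f(x) = Q x + c = (6, 4)
Constraint values g_i(x) = a_i^T x - b_i:
  g_1((-3, 2)) = -4
Stationarity residual: grad f(x) + sum_i lambda_i a_i = (0, 0)
  -> stationarity OK
Primal feasibility (all g_i <= 0): OK
Dual feasibility (all lambda_i >= 0): OK
Complementary slackness (lambda_i * g_i(x) = 0 for all i): FAILS

Verdict: the first failing condition is complementary_slackness -> comp.

comp


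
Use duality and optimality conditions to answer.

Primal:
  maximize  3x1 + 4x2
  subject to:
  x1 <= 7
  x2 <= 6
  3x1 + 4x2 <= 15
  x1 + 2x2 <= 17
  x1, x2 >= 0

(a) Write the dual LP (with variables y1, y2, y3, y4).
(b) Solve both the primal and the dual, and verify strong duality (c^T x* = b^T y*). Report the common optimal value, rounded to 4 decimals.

The standard primal-dual pair for 'max c^T x s.t. A x <= b, x >= 0' is:
  Dual:  min b^T y  s.t.  A^T y >= c,  y >= 0.

So the dual LP is:
  minimize  7y1 + 6y2 + 15y3 + 17y4
  subject to:
    y1 + 3y3 + y4 >= 3
    y2 + 4y3 + 2y4 >= 4
    y1, y2, y3, y4 >= 0

Solving the primal: x* = (5, 0).
  primal value c^T x* = 15.
Solving the dual: y* = (0, 0, 1, 0).
  dual value b^T y* = 15.
Strong duality: c^T x* = b^T y*. Confirmed.

15


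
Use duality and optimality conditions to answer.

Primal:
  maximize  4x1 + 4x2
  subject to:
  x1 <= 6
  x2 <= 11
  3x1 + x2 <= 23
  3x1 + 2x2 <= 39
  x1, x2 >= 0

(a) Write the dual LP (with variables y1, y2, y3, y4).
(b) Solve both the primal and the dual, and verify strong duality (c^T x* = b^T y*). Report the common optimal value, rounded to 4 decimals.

The standard primal-dual pair for 'max c^T x s.t. A x <= b, x >= 0' is:
  Dual:  min b^T y  s.t.  A^T y >= c,  y >= 0.

So the dual LP is:
  minimize  6y1 + 11y2 + 23y3 + 39y4
  subject to:
    y1 + 3y3 + 3y4 >= 4
    y2 + y3 + 2y4 >= 4
    y1, y2, y3, y4 >= 0

Solving the primal: x* = (4, 11).
  primal value c^T x* = 60.
Solving the dual: y* = (0, 2.6667, 1.3333, 0).
  dual value b^T y* = 60.
Strong duality: c^T x* = b^T y*. Confirmed.

60


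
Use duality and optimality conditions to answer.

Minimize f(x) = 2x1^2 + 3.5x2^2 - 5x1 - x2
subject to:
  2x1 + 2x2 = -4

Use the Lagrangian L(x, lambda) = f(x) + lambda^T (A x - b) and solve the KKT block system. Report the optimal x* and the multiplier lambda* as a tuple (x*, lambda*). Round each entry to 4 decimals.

Form the Lagrangian:
  L(x, lambda) = (1/2) x^T Q x + c^T x + lambda^T (A x - b)
Stationarity (grad_x L = 0): Q x + c + A^T lambda = 0.
Primal feasibility: A x = b.

This gives the KKT block system:
  [ Q   A^T ] [ x     ]   [-c ]
  [ A    0  ] [ lambda ] = [ b ]

Solving the linear system:
  x*      = (-0.9091, -1.0909)
  lambda* = (4.3182)
  f(x*)   = 11.4545

x* = (-0.9091, -1.0909), lambda* = (4.3182)


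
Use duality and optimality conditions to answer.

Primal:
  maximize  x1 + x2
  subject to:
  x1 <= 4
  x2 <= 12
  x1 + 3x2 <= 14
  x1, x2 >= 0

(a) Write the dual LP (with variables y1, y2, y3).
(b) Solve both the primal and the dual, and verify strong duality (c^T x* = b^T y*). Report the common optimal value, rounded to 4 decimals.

The standard primal-dual pair for 'max c^T x s.t. A x <= b, x >= 0' is:
  Dual:  min b^T y  s.t.  A^T y >= c,  y >= 0.

So the dual LP is:
  minimize  4y1 + 12y2 + 14y3
  subject to:
    y1 + y3 >= 1
    y2 + 3y3 >= 1
    y1, y2, y3 >= 0

Solving the primal: x* = (4, 3.3333).
  primal value c^T x* = 7.3333.
Solving the dual: y* = (0.6667, 0, 0.3333).
  dual value b^T y* = 7.3333.
Strong duality: c^T x* = b^T y*. Confirmed.

7.3333


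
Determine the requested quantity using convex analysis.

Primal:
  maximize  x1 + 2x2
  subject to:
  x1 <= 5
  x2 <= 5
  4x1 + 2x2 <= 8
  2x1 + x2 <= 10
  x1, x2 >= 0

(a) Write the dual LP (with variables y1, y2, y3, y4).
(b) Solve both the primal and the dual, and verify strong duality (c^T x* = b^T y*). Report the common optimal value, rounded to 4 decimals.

The standard primal-dual pair for 'max c^T x s.t. A x <= b, x >= 0' is:
  Dual:  min b^T y  s.t.  A^T y >= c,  y >= 0.

So the dual LP is:
  minimize  5y1 + 5y2 + 8y3 + 10y4
  subject to:
    y1 + 4y3 + 2y4 >= 1
    y2 + 2y3 + y4 >= 2
    y1, y2, y3, y4 >= 0

Solving the primal: x* = (0, 4).
  primal value c^T x* = 8.
Solving the dual: y* = (0, 0, 1, 0).
  dual value b^T y* = 8.
Strong duality: c^T x* = b^T y*. Confirmed.

8


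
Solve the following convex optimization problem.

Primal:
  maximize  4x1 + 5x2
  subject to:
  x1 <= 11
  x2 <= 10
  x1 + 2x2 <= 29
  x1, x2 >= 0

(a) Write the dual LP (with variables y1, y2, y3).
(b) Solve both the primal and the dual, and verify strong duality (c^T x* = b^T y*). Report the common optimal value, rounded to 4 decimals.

The standard primal-dual pair for 'max c^T x s.t. A x <= b, x >= 0' is:
  Dual:  min b^T y  s.t.  A^T y >= c,  y >= 0.

So the dual LP is:
  minimize  11y1 + 10y2 + 29y3
  subject to:
    y1 + y3 >= 4
    y2 + 2y3 >= 5
    y1, y2, y3 >= 0

Solving the primal: x* = (11, 9).
  primal value c^T x* = 89.
Solving the dual: y* = (1.5, 0, 2.5).
  dual value b^T y* = 89.
Strong duality: c^T x* = b^T y*. Confirmed.

89


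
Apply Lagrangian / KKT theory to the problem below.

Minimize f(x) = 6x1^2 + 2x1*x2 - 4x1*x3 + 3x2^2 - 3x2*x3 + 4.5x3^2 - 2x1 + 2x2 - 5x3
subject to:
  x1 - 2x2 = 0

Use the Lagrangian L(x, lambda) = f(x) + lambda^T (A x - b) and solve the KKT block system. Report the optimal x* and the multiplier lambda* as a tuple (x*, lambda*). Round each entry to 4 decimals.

Form the Lagrangian:
  L(x, lambda) = (1/2) x^T Q x + c^T x + lambda^T (A x - b)
Stationarity (grad_x L = 0): Q x + c + A^T lambda = 0.
Primal feasibility: A x = b.

This gives the KKT block system:
  [ Q   A^T ] [ x     ]   [-c ]
  [ A    0  ] [ lambda ] = [ b ]

Solving the linear system:
  x*      = (0.3341, 0.167, 0.7597)
  lambda* = (0.6957)
  f(x*)   = -2.0664

x* = (0.3341, 0.167, 0.7597), lambda* = (0.6957)


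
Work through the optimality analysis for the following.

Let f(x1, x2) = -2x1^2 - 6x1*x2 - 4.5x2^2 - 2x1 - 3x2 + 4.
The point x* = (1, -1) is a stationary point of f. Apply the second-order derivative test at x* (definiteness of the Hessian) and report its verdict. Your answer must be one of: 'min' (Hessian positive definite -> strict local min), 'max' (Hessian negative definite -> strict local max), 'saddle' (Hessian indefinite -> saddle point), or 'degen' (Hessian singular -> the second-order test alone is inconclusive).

Compute the Hessian H = grad^2 f:
  H = [[-4, -6], [-6, -9]]
Verify stationarity: grad f(x*) = H x* + g = (0, 0).
Eigenvalues of H: -13, 0.
H has a zero eigenvalue (singular; negative semidefinite but not definite), so H is neither positive definite, negative definite, nor indefinite. The second-order test alone is inconclusive -> degen.
(Indeed, f is constant along the null direction of H through x*, so x* is not a strict local extremum.)

degen


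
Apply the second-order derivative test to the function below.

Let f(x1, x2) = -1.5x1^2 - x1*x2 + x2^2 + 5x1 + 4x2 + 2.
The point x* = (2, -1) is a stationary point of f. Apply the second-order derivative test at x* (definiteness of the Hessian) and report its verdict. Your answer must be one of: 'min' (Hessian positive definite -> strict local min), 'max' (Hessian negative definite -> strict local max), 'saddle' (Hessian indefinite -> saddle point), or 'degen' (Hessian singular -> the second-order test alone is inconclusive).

Compute the Hessian H = grad^2 f:
  H = [[-3, -1], [-1, 2]]
Verify stationarity: grad f(x*) = H x* + g = (0, 0).
Eigenvalues of H: -3.1926, 2.1926.
Eigenvalues have mixed signs, so H is indefinite -> x* is a saddle point.

saddle


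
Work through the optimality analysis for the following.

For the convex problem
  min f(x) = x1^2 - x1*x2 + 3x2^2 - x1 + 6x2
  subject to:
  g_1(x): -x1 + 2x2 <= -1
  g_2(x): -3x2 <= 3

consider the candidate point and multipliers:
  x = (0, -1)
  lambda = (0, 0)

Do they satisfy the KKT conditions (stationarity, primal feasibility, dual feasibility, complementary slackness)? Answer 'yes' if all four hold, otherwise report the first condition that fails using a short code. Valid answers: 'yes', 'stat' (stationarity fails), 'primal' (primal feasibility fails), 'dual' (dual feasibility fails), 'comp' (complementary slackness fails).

Gradient of f: grad f(x) = Q x + c = (0, 0)
Constraint values g_i(x) = a_i^T x - b_i:
  g_1((0, -1)) = -1
  g_2((0, -1)) = 0
Stationarity residual: grad f(x) + sum_i lambda_i a_i = (0, 0)
  -> stationarity OK
Primal feasibility (all g_i <= 0): OK
Dual feasibility (all lambda_i >= 0): OK
Complementary slackness (lambda_i * g_i(x) = 0 for all i): OK

Verdict: yes, KKT holds.

yes


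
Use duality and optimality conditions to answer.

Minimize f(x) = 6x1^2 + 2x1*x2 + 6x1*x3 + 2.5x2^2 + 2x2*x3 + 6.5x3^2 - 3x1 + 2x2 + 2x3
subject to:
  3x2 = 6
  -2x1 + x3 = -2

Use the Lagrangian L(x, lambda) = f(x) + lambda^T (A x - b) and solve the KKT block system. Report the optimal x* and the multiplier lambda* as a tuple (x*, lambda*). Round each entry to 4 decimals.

Form the Lagrangian:
  L(x, lambda) = (1/2) x^T Q x + c^T x + lambda^T (A x - b)
Stationarity (grad_x L = 0): Q x + c + A^T lambda = 0.
Primal feasibility: A x = b.

This gives the KKT block system:
  [ Q   A^T ] [ x     ]   [-c ]
  [ A    0  ] [ lambda ] = [ b ]

Solving the linear system:
  x*      = (0.5795, 2, -0.8409)
  lambda* = (-3.8258, 1.4545)
  f(x*)   = 13.2216

x* = (0.5795, 2, -0.8409), lambda* = (-3.8258, 1.4545)


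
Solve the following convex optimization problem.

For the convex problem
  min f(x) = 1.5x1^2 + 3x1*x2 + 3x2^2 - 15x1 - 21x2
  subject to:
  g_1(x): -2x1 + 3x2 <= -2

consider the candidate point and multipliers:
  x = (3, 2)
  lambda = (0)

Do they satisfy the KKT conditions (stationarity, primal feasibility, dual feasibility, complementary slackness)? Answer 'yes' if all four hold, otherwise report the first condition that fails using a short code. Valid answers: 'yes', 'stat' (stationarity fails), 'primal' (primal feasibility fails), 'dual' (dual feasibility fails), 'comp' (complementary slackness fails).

Gradient of f: grad f(x) = Q x + c = (0, 0)
Constraint values g_i(x) = a_i^T x - b_i:
  g_1((3, 2)) = 2
Stationarity residual: grad f(x) + sum_i lambda_i a_i = (0, 0)
  -> stationarity OK
Primal feasibility (all g_i <= 0): FAILS
Dual feasibility (all lambda_i >= 0): OK
Complementary slackness (lambda_i * g_i(x) = 0 for all i): OK

Verdict: the first failing condition is primal_feasibility -> primal.

primal


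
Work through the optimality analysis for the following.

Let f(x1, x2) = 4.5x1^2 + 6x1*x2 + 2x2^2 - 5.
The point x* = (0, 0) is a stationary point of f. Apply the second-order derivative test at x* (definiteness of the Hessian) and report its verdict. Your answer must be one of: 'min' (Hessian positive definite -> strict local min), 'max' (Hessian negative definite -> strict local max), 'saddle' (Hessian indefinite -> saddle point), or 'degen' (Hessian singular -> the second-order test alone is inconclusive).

Compute the Hessian H = grad^2 f:
  H = [[9, 6], [6, 4]]
Verify stationarity: grad f(x*) = H x* + g = (0, 0).
Eigenvalues of H: 0, 13.
H has a zero eigenvalue (singular; positive semidefinite but not definite), so H is neither positive definite, negative definite, nor indefinite. The second-order test alone is inconclusive -> degen.
(Indeed, f is constant along the null direction of H through x*, so x* is not a strict local extremum.)

degen


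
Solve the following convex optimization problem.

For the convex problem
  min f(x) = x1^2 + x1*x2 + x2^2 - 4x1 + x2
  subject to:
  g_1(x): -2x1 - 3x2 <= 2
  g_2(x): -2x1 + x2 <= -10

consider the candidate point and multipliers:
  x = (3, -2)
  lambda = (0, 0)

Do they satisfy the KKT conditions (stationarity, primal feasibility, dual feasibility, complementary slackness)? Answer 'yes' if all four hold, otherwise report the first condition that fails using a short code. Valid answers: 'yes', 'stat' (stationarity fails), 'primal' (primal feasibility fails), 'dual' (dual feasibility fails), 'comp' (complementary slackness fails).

Gradient of f: grad f(x) = Q x + c = (0, 0)
Constraint values g_i(x) = a_i^T x - b_i:
  g_1((3, -2)) = -2
  g_2((3, -2)) = 2
Stationarity residual: grad f(x) + sum_i lambda_i a_i = (0, 0)
  -> stationarity OK
Primal feasibility (all g_i <= 0): FAILS
Dual feasibility (all lambda_i >= 0): OK
Complementary slackness (lambda_i * g_i(x) = 0 for all i): OK

Verdict: the first failing condition is primal_feasibility -> primal.

primal


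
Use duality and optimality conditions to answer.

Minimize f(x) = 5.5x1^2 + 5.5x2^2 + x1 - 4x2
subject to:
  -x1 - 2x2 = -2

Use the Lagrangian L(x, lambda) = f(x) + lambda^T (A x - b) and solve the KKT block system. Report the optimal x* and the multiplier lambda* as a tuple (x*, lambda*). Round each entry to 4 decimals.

Form the Lagrangian:
  L(x, lambda) = (1/2) x^T Q x + c^T x + lambda^T (A x - b)
Stationarity (grad_x L = 0): Q x + c + A^T lambda = 0.
Primal feasibility: A x = b.

This gives the KKT block system:
  [ Q   A^T ] [ x     ]   [-c ]
  [ A    0  ] [ lambda ] = [ b ]

Solving the linear system:
  x*      = (0.1818, 0.9091)
  lambda* = (3)
  f(x*)   = 1.2727

x* = (0.1818, 0.9091), lambda* = (3)


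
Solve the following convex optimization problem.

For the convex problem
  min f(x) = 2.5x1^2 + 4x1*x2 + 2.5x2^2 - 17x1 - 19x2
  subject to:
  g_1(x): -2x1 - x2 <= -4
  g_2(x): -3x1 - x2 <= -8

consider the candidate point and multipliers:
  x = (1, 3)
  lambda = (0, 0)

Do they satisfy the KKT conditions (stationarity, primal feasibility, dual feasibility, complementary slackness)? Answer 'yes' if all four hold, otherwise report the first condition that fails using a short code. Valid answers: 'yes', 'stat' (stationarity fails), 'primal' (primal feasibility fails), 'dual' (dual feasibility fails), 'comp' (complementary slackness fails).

Gradient of f: grad f(x) = Q x + c = (0, 0)
Constraint values g_i(x) = a_i^T x - b_i:
  g_1((1, 3)) = -1
  g_2((1, 3)) = 2
Stationarity residual: grad f(x) + sum_i lambda_i a_i = (0, 0)
  -> stationarity OK
Primal feasibility (all g_i <= 0): FAILS
Dual feasibility (all lambda_i >= 0): OK
Complementary slackness (lambda_i * g_i(x) = 0 for all i): OK

Verdict: the first failing condition is primal_feasibility -> primal.

primal


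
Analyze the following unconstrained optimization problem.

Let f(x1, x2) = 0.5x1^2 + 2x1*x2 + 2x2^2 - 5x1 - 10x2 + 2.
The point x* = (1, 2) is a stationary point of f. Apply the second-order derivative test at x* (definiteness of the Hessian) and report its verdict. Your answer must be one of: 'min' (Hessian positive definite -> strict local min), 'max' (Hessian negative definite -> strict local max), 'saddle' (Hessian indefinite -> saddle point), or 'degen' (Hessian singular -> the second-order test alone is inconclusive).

Compute the Hessian H = grad^2 f:
  H = [[1, 2], [2, 4]]
Verify stationarity: grad f(x*) = H x* + g = (0, 0).
Eigenvalues of H: 0, 5.
H has a zero eigenvalue (singular; positive semidefinite but not definite), so H is neither positive definite, negative definite, nor indefinite. The second-order test alone is inconclusive -> degen.
(Indeed, f is constant along the null direction of H through x*, so x* is not a strict local extremum.)

degen


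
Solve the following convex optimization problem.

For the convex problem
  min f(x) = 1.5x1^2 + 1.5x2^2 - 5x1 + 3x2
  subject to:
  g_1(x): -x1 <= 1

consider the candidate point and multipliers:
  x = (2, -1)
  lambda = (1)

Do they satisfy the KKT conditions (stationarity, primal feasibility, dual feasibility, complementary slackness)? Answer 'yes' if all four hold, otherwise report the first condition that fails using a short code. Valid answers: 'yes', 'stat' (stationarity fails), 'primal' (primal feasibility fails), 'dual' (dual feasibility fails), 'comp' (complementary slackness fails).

Gradient of f: grad f(x) = Q x + c = (1, 0)
Constraint values g_i(x) = a_i^T x - b_i:
  g_1((2, -1)) = -3
Stationarity residual: grad f(x) + sum_i lambda_i a_i = (0, 0)
  -> stationarity OK
Primal feasibility (all g_i <= 0): OK
Dual feasibility (all lambda_i >= 0): OK
Complementary slackness (lambda_i * g_i(x) = 0 for all i): FAILS

Verdict: the first failing condition is complementary_slackness -> comp.

comp


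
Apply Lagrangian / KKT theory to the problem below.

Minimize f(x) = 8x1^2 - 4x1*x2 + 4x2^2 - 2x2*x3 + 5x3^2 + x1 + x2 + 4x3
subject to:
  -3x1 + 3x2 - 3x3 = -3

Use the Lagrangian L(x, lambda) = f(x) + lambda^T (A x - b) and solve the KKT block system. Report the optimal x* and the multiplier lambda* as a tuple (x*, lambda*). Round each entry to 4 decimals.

Form the Lagrangian:
  L(x, lambda) = (1/2) x^T Q x + c^T x + lambda^T (A x - b)
Stationarity (grad_x L = 0): Q x + c + A^T lambda = 0.
Primal feasibility: A x = b.

This gives the KKT block system:
  [ Q   A^T ] [ x     ]   [-c ]
  [ A    0  ] [ lambda ] = [ b ]

Solving the linear system:
  x*      = (0.1182, -0.8273, 0.0545)
  lambda* = (2.0667)
  f(x*)   = 2.8545

x* = (0.1182, -0.8273, 0.0545), lambda* = (2.0667)


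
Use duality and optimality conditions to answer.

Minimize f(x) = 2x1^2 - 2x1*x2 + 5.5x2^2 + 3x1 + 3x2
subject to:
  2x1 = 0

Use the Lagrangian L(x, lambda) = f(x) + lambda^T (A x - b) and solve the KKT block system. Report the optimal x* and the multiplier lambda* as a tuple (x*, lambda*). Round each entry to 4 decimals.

Form the Lagrangian:
  L(x, lambda) = (1/2) x^T Q x + c^T x + lambda^T (A x - b)
Stationarity (grad_x L = 0): Q x + c + A^T lambda = 0.
Primal feasibility: A x = b.

This gives the KKT block system:
  [ Q   A^T ] [ x     ]   [-c ]
  [ A    0  ] [ lambda ] = [ b ]

Solving the linear system:
  x*      = (0, -0.2727)
  lambda* = (-1.7727)
  f(x*)   = -0.4091

x* = (0, -0.2727), lambda* = (-1.7727)


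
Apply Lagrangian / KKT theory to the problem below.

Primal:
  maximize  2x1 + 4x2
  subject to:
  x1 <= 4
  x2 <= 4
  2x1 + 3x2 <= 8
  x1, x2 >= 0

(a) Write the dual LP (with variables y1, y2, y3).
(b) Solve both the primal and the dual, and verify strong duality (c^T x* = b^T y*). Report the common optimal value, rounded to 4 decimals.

The standard primal-dual pair for 'max c^T x s.t. A x <= b, x >= 0' is:
  Dual:  min b^T y  s.t.  A^T y >= c,  y >= 0.

So the dual LP is:
  minimize  4y1 + 4y2 + 8y3
  subject to:
    y1 + 2y3 >= 2
    y2 + 3y3 >= 4
    y1, y2, y3 >= 0

Solving the primal: x* = (0, 2.6667).
  primal value c^T x* = 10.6667.
Solving the dual: y* = (0, 0, 1.3333).
  dual value b^T y* = 10.6667.
Strong duality: c^T x* = b^T y*. Confirmed.

10.6667


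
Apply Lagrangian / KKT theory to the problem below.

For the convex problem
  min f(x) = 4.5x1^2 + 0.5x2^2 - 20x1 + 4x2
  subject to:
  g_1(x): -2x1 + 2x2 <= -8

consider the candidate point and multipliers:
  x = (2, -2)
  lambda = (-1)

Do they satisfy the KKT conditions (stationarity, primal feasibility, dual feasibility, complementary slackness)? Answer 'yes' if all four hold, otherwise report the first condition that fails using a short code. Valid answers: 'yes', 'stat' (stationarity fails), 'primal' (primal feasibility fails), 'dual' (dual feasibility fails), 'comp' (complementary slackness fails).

Gradient of f: grad f(x) = Q x + c = (-2, 2)
Constraint values g_i(x) = a_i^T x - b_i:
  g_1((2, -2)) = 0
Stationarity residual: grad f(x) + sum_i lambda_i a_i = (0, 0)
  -> stationarity OK
Primal feasibility (all g_i <= 0): OK
Dual feasibility (all lambda_i >= 0): FAILS
Complementary slackness (lambda_i * g_i(x) = 0 for all i): OK

Verdict: the first failing condition is dual_feasibility -> dual.

dual


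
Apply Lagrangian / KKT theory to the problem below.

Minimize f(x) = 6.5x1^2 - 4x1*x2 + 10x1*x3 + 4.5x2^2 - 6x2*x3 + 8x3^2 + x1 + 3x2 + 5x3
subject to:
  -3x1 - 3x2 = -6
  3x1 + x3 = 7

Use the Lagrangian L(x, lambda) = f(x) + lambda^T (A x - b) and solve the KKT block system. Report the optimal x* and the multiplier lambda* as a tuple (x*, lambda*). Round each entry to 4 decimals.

Form the Lagrangian:
  L(x, lambda) = (1/2) x^T Q x + c^T x + lambda^T (A x - b)
Stationarity (grad_x L = 0): Q x + c + A^T lambda = 0.
Primal feasibility: A x = b.

This gives the KKT block system:
  [ Q   A^T ] [ x     ]   [-c ]
  [ A    0  ] [ lambda ] = [ b ]

Solving the linear system:
  x*      = (2.9615, -0.9615, -1.8846)
  lambda* = (-2.0641, -10.2308)
  f(x*)   = 24.9423

x* = (2.9615, -0.9615, -1.8846), lambda* = (-2.0641, -10.2308)


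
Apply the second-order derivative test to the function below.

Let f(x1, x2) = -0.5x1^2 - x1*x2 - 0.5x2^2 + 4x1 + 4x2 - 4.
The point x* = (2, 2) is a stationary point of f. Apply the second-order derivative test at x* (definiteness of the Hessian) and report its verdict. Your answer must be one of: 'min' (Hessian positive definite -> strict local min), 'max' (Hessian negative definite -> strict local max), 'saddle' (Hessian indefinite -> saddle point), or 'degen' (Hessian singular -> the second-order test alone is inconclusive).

Compute the Hessian H = grad^2 f:
  H = [[-1, -1], [-1, -1]]
Verify stationarity: grad f(x*) = H x* + g = (0, 0).
Eigenvalues of H: -2, 0.
H has a zero eigenvalue (singular; negative semidefinite but not definite), so H is neither positive definite, negative definite, nor indefinite. The second-order test alone is inconclusive -> degen.
(Indeed, f is constant along the null direction of H through x*, so x* is not a strict local extremum.)

degen


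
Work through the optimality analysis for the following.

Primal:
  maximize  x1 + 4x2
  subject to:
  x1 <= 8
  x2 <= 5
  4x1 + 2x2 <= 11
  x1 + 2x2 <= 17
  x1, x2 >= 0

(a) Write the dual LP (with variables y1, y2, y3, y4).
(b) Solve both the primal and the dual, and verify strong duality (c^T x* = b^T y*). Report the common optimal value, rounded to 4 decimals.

The standard primal-dual pair for 'max c^T x s.t. A x <= b, x >= 0' is:
  Dual:  min b^T y  s.t.  A^T y >= c,  y >= 0.

So the dual LP is:
  minimize  8y1 + 5y2 + 11y3 + 17y4
  subject to:
    y1 + 4y3 + y4 >= 1
    y2 + 2y3 + 2y4 >= 4
    y1, y2, y3, y4 >= 0

Solving the primal: x* = (0.25, 5).
  primal value c^T x* = 20.25.
Solving the dual: y* = (0, 3.5, 0.25, 0).
  dual value b^T y* = 20.25.
Strong duality: c^T x* = b^T y*. Confirmed.

20.25


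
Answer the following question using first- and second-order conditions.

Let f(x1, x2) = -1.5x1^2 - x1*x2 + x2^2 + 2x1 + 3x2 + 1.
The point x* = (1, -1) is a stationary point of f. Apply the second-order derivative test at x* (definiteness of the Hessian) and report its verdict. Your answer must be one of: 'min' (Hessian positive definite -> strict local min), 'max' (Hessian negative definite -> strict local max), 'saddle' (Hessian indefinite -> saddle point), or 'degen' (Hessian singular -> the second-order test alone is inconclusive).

Compute the Hessian H = grad^2 f:
  H = [[-3, -1], [-1, 2]]
Verify stationarity: grad f(x*) = H x* + g = (0, 0).
Eigenvalues of H: -3.1926, 2.1926.
Eigenvalues have mixed signs, so H is indefinite -> x* is a saddle point.

saddle


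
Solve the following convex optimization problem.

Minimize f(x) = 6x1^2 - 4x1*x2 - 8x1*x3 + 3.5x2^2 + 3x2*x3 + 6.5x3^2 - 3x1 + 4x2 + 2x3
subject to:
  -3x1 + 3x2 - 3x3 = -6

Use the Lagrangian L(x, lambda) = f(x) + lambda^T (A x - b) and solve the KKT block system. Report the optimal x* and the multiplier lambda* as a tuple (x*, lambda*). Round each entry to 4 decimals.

Form the Lagrangian:
  L(x, lambda) = (1/2) x^T Q x + c^T x + lambda^T (A x - b)
Stationarity (grad_x L = 0): Q x + c + A^T lambda = 0.
Primal feasibility: A x = b.

This gives the KKT block system:
  [ Q   A^T ] [ x     ]   [-c ]
  [ A    0  ] [ lambda ] = [ b ]

Solving the linear system:
  x*      = (0.5603, -0.8582, 0.5816)
  lambda* = (0.8345)
  f(x*)   = 0.5284

x* = (0.5603, -0.8582, 0.5816), lambda* = (0.8345)


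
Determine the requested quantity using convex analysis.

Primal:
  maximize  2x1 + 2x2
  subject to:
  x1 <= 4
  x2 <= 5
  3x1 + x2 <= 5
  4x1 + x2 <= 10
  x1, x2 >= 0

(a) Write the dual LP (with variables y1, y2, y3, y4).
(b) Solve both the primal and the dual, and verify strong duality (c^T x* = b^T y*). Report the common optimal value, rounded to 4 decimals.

The standard primal-dual pair for 'max c^T x s.t. A x <= b, x >= 0' is:
  Dual:  min b^T y  s.t.  A^T y >= c,  y >= 0.

So the dual LP is:
  minimize  4y1 + 5y2 + 5y3 + 10y4
  subject to:
    y1 + 3y3 + 4y4 >= 2
    y2 + y3 + y4 >= 2
    y1, y2, y3, y4 >= 0

Solving the primal: x* = (0, 5).
  primal value c^T x* = 10.
Solving the dual: y* = (0, 1.3333, 0.6667, 0).
  dual value b^T y* = 10.
Strong duality: c^T x* = b^T y*. Confirmed.

10


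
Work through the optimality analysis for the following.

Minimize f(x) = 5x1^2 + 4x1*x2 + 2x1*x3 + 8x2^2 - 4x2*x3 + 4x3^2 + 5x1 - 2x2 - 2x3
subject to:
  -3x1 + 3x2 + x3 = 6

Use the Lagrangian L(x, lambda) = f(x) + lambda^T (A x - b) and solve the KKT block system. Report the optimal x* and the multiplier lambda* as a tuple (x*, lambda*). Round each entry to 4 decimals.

Form the Lagrangian:
  L(x, lambda) = (1/2) x^T Q x + c^T x + lambda^T (A x - b)
Stationarity (grad_x L = 0): Q x + c + A^T lambda = 0.
Primal feasibility: A x = b.

This gives the KKT block system:
  [ Q   A^T ] [ x     ]   [-c ]
  [ A    0  ] [ lambda ] = [ b ]

Solving the linear system:
  x*      = (-1.0396, 0.666, 0.8831)
  lambda* = (-0.3218)
  f(x*)   = -3.1826

x* = (-1.0396, 0.666, 0.8831), lambda* = (-0.3218)


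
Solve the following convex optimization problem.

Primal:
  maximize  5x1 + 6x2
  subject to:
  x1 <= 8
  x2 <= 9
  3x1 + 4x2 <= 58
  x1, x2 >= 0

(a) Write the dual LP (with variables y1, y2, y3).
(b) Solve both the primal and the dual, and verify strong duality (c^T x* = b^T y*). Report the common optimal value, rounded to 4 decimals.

The standard primal-dual pair for 'max c^T x s.t. A x <= b, x >= 0' is:
  Dual:  min b^T y  s.t.  A^T y >= c,  y >= 0.

So the dual LP is:
  minimize  8y1 + 9y2 + 58y3
  subject to:
    y1 + 3y3 >= 5
    y2 + 4y3 >= 6
    y1, y2, y3 >= 0

Solving the primal: x* = (8, 8.5).
  primal value c^T x* = 91.
Solving the dual: y* = (0.5, 0, 1.5).
  dual value b^T y* = 91.
Strong duality: c^T x* = b^T y*. Confirmed.

91


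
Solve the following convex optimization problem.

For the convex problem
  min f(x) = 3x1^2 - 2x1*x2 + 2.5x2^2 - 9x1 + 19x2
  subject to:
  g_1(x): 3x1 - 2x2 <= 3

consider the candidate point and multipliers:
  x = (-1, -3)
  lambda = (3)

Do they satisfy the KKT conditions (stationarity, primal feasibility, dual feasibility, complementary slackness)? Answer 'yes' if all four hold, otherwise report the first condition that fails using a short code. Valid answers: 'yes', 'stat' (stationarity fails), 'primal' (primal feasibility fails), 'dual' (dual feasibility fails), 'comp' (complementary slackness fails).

Gradient of f: grad f(x) = Q x + c = (-9, 6)
Constraint values g_i(x) = a_i^T x - b_i:
  g_1((-1, -3)) = 0
Stationarity residual: grad f(x) + sum_i lambda_i a_i = (0, 0)
  -> stationarity OK
Primal feasibility (all g_i <= 0): OK
Dual feasibility (all lambda_i >= 0): OK
Complementary slackness (lambda_i * g_i(x) = 0 for all i): OK

Verdict: yes, KKT holds.

yes


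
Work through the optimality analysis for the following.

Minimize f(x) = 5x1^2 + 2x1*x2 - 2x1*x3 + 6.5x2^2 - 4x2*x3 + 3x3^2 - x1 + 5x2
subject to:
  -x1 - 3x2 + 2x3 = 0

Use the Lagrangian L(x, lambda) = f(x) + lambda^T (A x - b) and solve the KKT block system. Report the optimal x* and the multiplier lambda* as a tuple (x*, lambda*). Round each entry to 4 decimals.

Form the Lagrangian:
  L(x, lambda) = (1/2) x^T Q x + c^T x + lambda^T (A x - b)
Stationarity (grad_x L = 0): Q x + c + A^T lambda = 0.
Primal feasibility: A x = b.

This gives the KKT block system:
  [ Q   A^T ] [ x     ]   [-c ]
  [ A    0  ] [ lambda ] = [ b ]

Solving the linear system:
  x*      = (0.1624, -0.3616, -0.4613)
  lambda* = (0.8229)
  f(x*)   = -0.9852

x* = (0.1624, -0.3616, -0.4613), lambda* = (0.8229)


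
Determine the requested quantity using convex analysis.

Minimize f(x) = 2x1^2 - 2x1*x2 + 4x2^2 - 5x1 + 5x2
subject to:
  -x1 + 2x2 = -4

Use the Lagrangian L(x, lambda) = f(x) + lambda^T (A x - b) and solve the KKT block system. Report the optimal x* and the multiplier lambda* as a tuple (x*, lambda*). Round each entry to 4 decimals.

Form the Lagrangian:
  L(x, lambda) = (1/2) x^T Q x + c^T x + lambda^T (A x - b)
Stationarity (grad_x L = 0): Q x + c + A^T lambda = 0.
Primal feasibility: A x = b.

This gives the KKT block system:
  [ Q   A^T ] [ x     ]   [-c ]
  [ A    0  ] [ lambda ] = [ b ]

Solving the linear system:
  x*      = (1.625, -1.1875)
  lambda* = (3.875)
  f(x*)   = 0.7188

x* = (1.625, -1.1875), lambda* = (3.875)
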